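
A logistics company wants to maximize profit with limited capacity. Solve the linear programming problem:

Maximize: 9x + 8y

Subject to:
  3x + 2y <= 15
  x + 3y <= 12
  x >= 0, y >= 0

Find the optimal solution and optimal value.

Feasible vertices: (0, 0), (0, 4), (3, 3), (5, 0)
Objective 9x + 8y at each:
  (0, 0): 0
  (0, 4): 32
  (3, 3): 51
  (5, 0): 45
Maximum is 51 at (3, 3).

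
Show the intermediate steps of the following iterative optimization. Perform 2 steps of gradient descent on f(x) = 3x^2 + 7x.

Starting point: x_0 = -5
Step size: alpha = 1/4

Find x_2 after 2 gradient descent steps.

f(x) = 3x^2 + 7x, f'(x) = 6x + (7)
Step 1: f'(-5) = -23, x_1 = -5 - 1/4 * -23 = 3/4
Step 2: f'(3/4) = 23/2, x_2 = 3/4 - 1/4 * 23/2 = -17/8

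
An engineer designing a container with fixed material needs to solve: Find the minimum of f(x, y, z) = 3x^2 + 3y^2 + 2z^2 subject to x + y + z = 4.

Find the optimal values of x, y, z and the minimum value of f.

Using Lagrange multipliers on f = 3x^2 + 3y^2 + 2z^2 with constraint x + y + z = 4:
Conditions: 2*3*x = lambda, 2*3*y = lambda, 2*2*z = lambda
So x = lambda/6, y = lambda/6, z = lambda/4
Substituting into constraint: lambda * (7/12) = 4
lambda = 48/7
x = 8/7, y = 8/7, z = 12/7
Minimum value = 96/7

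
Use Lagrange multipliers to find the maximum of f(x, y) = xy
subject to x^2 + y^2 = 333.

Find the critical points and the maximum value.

Lagrange conditions: y = 2*lambda*x and x = 2*lambda*y
If x = 0 then y = 0, violating the constraint, so x, y != 0.
Dividing: y/x = x/y => x^2 = y^2 => y = x or y = -x
Constraint: 2x^2 = 333 => x^2 = 333/2 => x = +/-sqrt(333/2)
Critical points: (sqrt(333/2), sqrt(333/2)), (-sqrt(333/2), -sqrt(333/2)), (sqrt(333/2), -sqrt(333/2)), (-sqrt(333/2), sqrt(333/2))
  y = x:  xy = x^2 = 333/2  at (sqrt(333/2), sqrt(333/2)) and (-sqrt(333/2), -sqrt(333/2))
  y = -x: xy = -x^2 = -333/2 at (sqrt(333/2), -sqrt(333/2)) and (-sqrt(333/2), sqrt(333/2))
Maximum xy = 333/2 at (sqrt(333/2), sqrt(333/2)) and (-sqrt(333/2), -sqrt(333/2))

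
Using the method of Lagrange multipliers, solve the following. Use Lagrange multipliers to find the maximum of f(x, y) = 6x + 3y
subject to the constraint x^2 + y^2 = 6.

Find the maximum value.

Set up Lagrange conditions: grad f = lambda * grad g
  6 = 2*lambda*x
  3 = 2*lambda*y
From these: x/y = 6/3, so x = 6t, y = 3t for some t.
Substitute into constraint: (6t)^2 + (3t)^2 = 6
  t^2 * 45 = 6
  t = sqrt(6/45)
Maximum = 6*x + 3*y = (6^2 + 3^2)*t = 45 * sqrt(6/45) = sqrt(270)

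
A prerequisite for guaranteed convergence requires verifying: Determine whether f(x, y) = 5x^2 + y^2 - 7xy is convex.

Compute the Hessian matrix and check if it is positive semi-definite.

f(x,y) = 5x^2 + y^2 - 7xy
Hessian H = [[10, -7], [-7, 2]]
trace(H) = 12, det(H) = -29
Eigenvalues: (12 +/- sqrt(260)) / 2 = 14.06, -2.062
Since not both eigenvalues positive, f is neither convex nor concave.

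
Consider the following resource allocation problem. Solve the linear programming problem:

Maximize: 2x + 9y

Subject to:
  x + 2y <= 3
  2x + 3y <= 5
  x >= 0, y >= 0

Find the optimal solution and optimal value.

Feasible vertices: (0, 0), (0, 3/2), (1, 1), (5/2, 0)
Objective 2x + 9y at each:
  (0, 0): 0
  (0, 3/2): 27/2
  (1, 1): 11
  (5/2, 0): 5
Maximum is 27/2 at (0, 3/2).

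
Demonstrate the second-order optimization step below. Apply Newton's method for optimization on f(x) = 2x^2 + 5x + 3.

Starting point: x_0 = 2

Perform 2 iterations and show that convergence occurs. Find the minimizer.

f(x) = 2x^2 + 5x + 3, f'(x) = 4x + (5), f''(x) = 4
Step 1: f'(2) = 13, x_1 = 2 - 13/4 = -5/4
Step 2: f'(-5/4) = 0, x_2 = -5/4 (converged)
Newton's method converges in 1 step for quadratics.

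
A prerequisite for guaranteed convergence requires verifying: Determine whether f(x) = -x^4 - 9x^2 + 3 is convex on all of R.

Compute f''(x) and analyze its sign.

f(x) = -x^4 - 9x^2 + 3
f'(x) = -4x^3 + -18x
f''(x) = -12x^2 + -18
f''(x) = -12x^2 + -18 <= -18 < 0 for all x
Therefore, f is concave on R.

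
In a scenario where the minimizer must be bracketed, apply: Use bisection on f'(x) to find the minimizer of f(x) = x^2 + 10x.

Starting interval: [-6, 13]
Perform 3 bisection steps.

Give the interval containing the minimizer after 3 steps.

Finding critical point of f(x) = x^2 + 10x using bisection on f'(x) = 2x + 10.
f'(x) = 0 when x = -5.
Starting interval: [-6, 13]
Step 1: mid = 7/2, f'(mid) = 17, new interval = [-6, 7/2]
Step 2: mid = -5/4, f'(mid) = 15/2, new interval = [-6, -5/4]
Step 3: mid = -29/8, f'(mid) = 11/4, new interval = [-6, -29/8]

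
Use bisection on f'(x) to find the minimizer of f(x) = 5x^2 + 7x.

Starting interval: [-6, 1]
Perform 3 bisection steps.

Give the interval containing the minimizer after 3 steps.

Finding critical point of f(x) = 5x^2 + 7x using bisection on f'(x) = 10x + 7.
f'(x) = 0 when x = -7/10.
Starting interval: [-6, 1]
Step 1: mid = -5/2, f'(mid) = -18, new interval = [-5/2, 1]
Step 2: mid = -3/4, f'(mid) = -1/2, new interval = [-3/4, 1]
Step 3: mid = 1/8, f'(mid) = 33/4, new interval = [-3/4, 1/8]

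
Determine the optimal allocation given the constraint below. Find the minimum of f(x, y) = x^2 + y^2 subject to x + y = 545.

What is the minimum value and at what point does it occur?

Substitute y = 545 - x into f(x,y) = x^2 + y^2:
g(x) = x^2 + (545 - x)^2 = 2x^2 - 1090x + 297025
g'(x) = 4x - 1090 = 0  =>  x = 545/2
y = 545 - 545/2 = 545/2
Minimum value = (545/2)^2 + (545/2)^2 = 297025/2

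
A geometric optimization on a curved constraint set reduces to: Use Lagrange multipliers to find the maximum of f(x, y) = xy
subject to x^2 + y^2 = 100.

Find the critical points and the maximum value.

Lagrange conditions: y = 2*lambda*x and x = 2*lambda*y
If x = 0 then y = 0, violating the constraint, so x, y != 0.
Dividing: y/x = x/y => x^2 = y^2 => y = x or y = -x
Constraint: 2x^2 = 100 => x^2 = 50 => x = +/-sqrt(50)
Critical points: (sqrt(50), sqrt(50)), (-sqrt(50), -sqrt(50)), (sqrt(50), -sqrt(50)), (-sqrt(50), sqrt(50))
  y = x:  xy = x^2 = 50  at (sqrt(50), sqrt(50)) and (-sqrt(50), -sqrt(50))
  y = -x: xy = -x^2 = -50 at (sqrt(50), -sqrt(50)) and (-sqrt(50), sqrt(50))
Maximum xy = 50 at (sqrt(50), sqrt(50)) and (-sqrt(50), -sqrt(50))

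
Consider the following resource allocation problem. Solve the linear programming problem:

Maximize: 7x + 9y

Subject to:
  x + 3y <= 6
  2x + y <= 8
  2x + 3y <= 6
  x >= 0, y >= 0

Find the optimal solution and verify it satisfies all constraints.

Feasible vertices: (0, 0), (0, 2), (3, 0)
Objective 7x + 9y at each vertex:
  (0, 0): 0
  (0, 2): 18
  (3, 0): 21
Maximum is 21 at (3, 0).
Verify constraints at (x, y) = (3, 0):
  1*3 + 3*0 = 3 <= 6
  2*3 + 1*0 = 6 <= 8
  2*3 + 3*0 = 6 <= 6 (active)
  x = 3 >= 0, y = 0 >= 0. All constraints satisfied.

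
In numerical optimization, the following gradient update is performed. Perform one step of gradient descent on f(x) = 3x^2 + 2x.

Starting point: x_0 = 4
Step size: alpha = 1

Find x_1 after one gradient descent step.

f(x) = 3x^2 + 2x
f'(x) = 6x + 2
f'(4) = 6*4 + (2) = 26
x_1 = x_0 - alpha * f'(x_0) = 4 - 1 * 26 = -22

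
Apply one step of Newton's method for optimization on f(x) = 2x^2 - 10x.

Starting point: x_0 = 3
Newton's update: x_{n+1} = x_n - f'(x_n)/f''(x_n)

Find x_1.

f(x) = 2x^2 - 10x
f'(x) = 4x + (-10), f''(x) = 4
Newton step: x_1 = x_0 - f'(x_0)/f''(x_0)
f'(3) = 2
x_1 = 3 - 2/4 = 5/2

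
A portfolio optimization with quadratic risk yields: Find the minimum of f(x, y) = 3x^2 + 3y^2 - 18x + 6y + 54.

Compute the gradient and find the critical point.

f(x,y) = 3x^2 + 3y^2 - 18x + 6y + 54
df/dx = 6x + (-18) = 0  =>  x = 3
df/dy = 6y + (6) = 0  =>  y = -1
f(3, -1) = 3*(3)^2 + 3*(-1)^2 + -18*(3) + 6*(-1) + 54 = 24
Hessian is diagonal with entries 6, 6 > 0, so this is a minimum.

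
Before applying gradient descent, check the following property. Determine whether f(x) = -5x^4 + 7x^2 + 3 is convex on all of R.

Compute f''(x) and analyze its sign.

f(x) = -5x^4 + 7x^2 + 3
f'(x) = -20x^3 + 14x
f''(x) = -60x^2 + 14
f''(x) = -60x^2 + 14 -> -inf as |x| -> inf
Therefore, f is not globally convex on R.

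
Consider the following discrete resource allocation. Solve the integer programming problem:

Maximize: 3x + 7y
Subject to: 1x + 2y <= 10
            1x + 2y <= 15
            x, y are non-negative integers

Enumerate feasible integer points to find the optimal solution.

Constraint 1: 1x + 2y <= 10
Constraint 2: 1x + 2y <= 15
Feasible x range (need y >= 0): 0 <= x <= min(10/1, 15/1) => x in {0, ..., 10}.
Enumerate feasible integer points row by row (the coefficient of y is 7 > 0, so for each x the largest feasible y gives the best value):
  x = 0: y <= min((10 - 1*0)/2, (15 - 1*0)/2) => y in {0, ..., 5}; best 3*0 + 7*5 = 35
  x = 1: y <= min((10 - 1*1)/2, (15 - 1*1)/2) => y in {0, ..., 4}; best 3*1 + 7*4 = 31
  x = 2: y <= min((10 - 1*2)/2, (15 - 1*2)/2) => y in {0, ..., 4}; best 3*2 + 7*4 = 34
  x = 3: y <= min((10 - 1*3)/2, (15 - 1*3)/2) => y in {0, ..., 3}; best 3*3 + 7*3 = 30
  x = 4: y <= min((10 - 1*4)/2, (15 - 1*4)/2) => y in {0, ..., 3}; best 3*4 + 7*3 = 33
  x = 5: y <= min((10 - 1*5)/2, (15 - 1*5)/2) => y in {0, ..., 2}; best 3*5 + 7*2 = 29
  x = 6: y <= min((10 - 1*6)/2, (15 - 1*6)/2) => y in {0, ..., 2}; best 3*6 + 7*2 = 32
  x = 7: y <= min((10 - 1*7)/2, (15 - 1*7)/2) => y in {0, ..., 1}; best 3*7 + 7*1 = 28
  x = 8: y <= min((10 - 1*8)/2, (15 - 1*8)/2) => y in {0, ..., 1}; best 3*8 + 7*1 = 31
  x = 9: y <= min((10 - 1*9)/2, (15 - 1*9)/2) => y in {0}; best 3*9 + 7*0 = 27
  x = 10: y <= min((10 - 1*10)/2, (15 - 1*10)/2) => y in {0}; best 3*10 + 7*0 = 30
The maximum 3x + 7y = 35 is achieved at x = 0, y = 5.
Check: 1*0 + 2*5 = 10 <= 10 and 1*0 + 2*5 = 10 <= 15.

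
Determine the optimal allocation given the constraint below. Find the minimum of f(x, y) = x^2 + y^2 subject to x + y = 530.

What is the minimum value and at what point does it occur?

Substitute y = 530 - x into f(x,y) = x^2 + y^2:
g(x) = x^2 + (530 - x)^2 = 2x^2 - 1060x + 280900
g'(x) = 4x - 1060 = 0  =>  x = 265
y = 530 - 265 = 265
Minimum value = 265^2 + 265^2 = 140450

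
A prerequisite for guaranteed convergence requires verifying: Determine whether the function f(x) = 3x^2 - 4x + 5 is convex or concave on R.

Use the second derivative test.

f(x) = 3x^2 - 4x + 5
f'(x) = 6x - 4
f''(x) = 6
Since f''(x) = 6 > 0 for all x, f is convex on R.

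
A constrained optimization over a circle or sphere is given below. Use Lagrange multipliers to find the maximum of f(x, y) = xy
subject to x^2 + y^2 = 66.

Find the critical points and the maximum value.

Lagrange conditions: y = 2*lambda*x and x = 2*lambda*y
If x = 0 then y = 0, violating the constraint, so x, y != 0.
Dividing: y/x = x/y => x^2 = y^2 => y = x or y = -x
Constraint: 2x^2 = 66 => x^2 = 33 => x = +/-sqrt(33)
Critical points: (sqrt(33), sqrt(33)), (-sqrt(33), -sqrt(33)), (sqrt(33), -sqrt(33)), (-sqrt(33), sqrt(33))
  y = x:  xy = x^2 = 33  at (sqrt(33), sqrt(33)) and (-sqrt(33), -sqrt(33))
  y = -x: xy = -x^2 = -33 at (sqrt(33), -sqrt(33)) and (-sqrt(33), sqrt(33))
Maximum xy = 33 at (sqrt(33), sqrt(33)) and (-sqrt(33), -sqrt(33))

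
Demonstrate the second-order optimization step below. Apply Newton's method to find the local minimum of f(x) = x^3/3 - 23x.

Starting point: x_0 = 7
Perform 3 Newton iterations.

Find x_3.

f(x) = x^3/3 - 23x
f'(x) = x^2 - 23, f''(x) = 2x
Newton update: x_{n+1} = x_n - (x_n^2 - 23)/(2*x_n)
Step 1: x_0 = 7, f'=26, f''=14, x_1 = 36/7
Step 2: x_1 = 36/7, f'=169/49, f''=72/7, x_2 = 2423/504
Step 3: x_2 = 2423/504, f'=28561/254016, f''=2423/252, x_3 = 11713297/2442384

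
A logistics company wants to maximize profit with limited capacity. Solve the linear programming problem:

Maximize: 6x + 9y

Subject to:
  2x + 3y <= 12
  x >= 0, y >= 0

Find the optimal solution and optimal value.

The feasible region has vertices at [(0, 0), (6, 0), (0, 4)].
Checking objective 6x + 9y at each vertex:
  (0, 0): 6*0 + 9*0 = 0
  (6, 0): 6*6 + 9*0 = 36
  (0, 4): 6*0 + 9*4 = 36
Maximum is 36 at (6, 0).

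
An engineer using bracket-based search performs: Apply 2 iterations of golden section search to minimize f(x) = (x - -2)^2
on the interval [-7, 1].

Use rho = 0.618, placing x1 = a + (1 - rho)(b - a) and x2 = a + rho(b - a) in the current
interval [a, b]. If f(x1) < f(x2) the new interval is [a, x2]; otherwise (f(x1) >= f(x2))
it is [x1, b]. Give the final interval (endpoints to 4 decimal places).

Golden section search for min of f(x) = (x - -2)^2 on [-7, 1].
Each step: x1 = a + (1 - rho)(b - a), x2 = a + rho(b - a); if f(x1) < f(x2) keep [a, x2], otherwise keep [x1, b].
Step 1: [-7.0000, 1.0000], x1=-3.9440 (f=3.7791), x2=-2.0560 (f=0.0031); f(x1) > f(x2) => keep [-3.9440, 1.0000]
Step 2: [-3.9440, 1.0000], x1=-2.0554 (f=0.0031), x2=-0.8886 (f=1.2352); f(x1) < f(x2) => keep [-3.9440, -0.8886]
Final interval: [-3.9440, -0.8886]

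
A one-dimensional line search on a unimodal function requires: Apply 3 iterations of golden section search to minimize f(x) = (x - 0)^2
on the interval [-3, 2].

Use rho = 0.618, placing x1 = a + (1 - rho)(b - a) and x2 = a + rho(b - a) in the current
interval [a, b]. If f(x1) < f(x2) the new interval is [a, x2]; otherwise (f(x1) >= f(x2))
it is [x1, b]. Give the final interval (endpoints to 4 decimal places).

Golden section search for min of f(x) = (x - 0)^2 on [-3, 2].
Each step: x1 = a + (1 - rho)(b - a), x2 = a + rho(b - a); if f(x1) < f(x2) keep [a, x2], otherwise keep [x1, b].
Step 1: [-3.0000, 2.0000], x1=-1.0900 (f=1.1881), x2=0.0900 (f=0.0081); f(x1) > f(x2) => keep [-1.0900, 2.0000]
Step 2: [-1.0900, 2.0000], x1=0.0904 (f=0.0082), x2=0.8196 (f=0.6718); f(x1) < f(x2) => keep [-1.0900, 0.8196]
Step 3: [-1.0900, 0.8196], x1=-0.3605 (f=0.1300), x2=0.0901 (f=0.0081); f(x1) > f(x2) => keep [-0.3605, 0.8196]
Final interval: [-0.3605, 0.8196]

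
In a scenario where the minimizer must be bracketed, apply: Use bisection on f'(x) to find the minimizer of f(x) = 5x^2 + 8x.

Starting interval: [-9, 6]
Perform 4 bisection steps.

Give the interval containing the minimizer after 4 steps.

Finding critical point of f(x) = 5x^2 + 8x using bisection on f'(x) = 10x + 8.
f'(x) = 0 when x = -4/5.
Starting interval: [-9, 6]
Step 1: mid = -3/2, f'(mid) = -7, new interval = [-3/2, 6]
Step 2: mid = 9/4, f'(mid) = 61/2, new interval = [-3/2, 9/4]
Step 3: mid = 3/8, f'(mid) = 47/4, new interval = [-3/2, 3/8]
Step 4: mid = -9/16, f'(mid) = 19/8, new interval = [-3/2, -9/16]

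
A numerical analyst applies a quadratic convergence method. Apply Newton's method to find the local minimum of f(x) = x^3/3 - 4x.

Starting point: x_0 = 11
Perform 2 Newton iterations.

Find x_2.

f(x) = x^3/3 - 4x
f'(x) = x^2 - 4, f''(x) = 2x
Newton update: x_{n+1} = x_n - (x_n^2 - 4)/(2*x_n)
Step 1: x_0 = 11, f'=117, f''=22, x_1 = 125/22
Step 2: x_1 = 125/22, f'=13689/484, f''=125/11, x_2 = 17561/5500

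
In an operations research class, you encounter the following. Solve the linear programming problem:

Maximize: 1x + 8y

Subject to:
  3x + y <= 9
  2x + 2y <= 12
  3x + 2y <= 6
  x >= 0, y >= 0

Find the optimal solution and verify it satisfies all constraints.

Feasible vertices: (0, 0), (0, 3), (2, 0)
Objective 1x + 8y at each vertex:
  (0, 0): 0
  (0, 3): 24
  (2, 0): 2
Maximum is 24 at (0, 3).
Verify constraints at (x, y) = (0, 3):
  3*0 + 1*3 = 3 <= 9
  2*0 + 2*3 = 6 <= 12
  3*0 + 2*3 = 6 <= 6 (active)
  x = 0 >= 0, y = 3 >= 0. All constraints satisfied.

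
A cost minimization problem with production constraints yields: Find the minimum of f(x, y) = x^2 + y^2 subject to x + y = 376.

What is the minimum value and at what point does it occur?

Substitute y = 376 - x into f(x,y) = x^2 + y^2:
g(x) = x^2 + (376 - x)^2 = 2x^2 - 752x + 141376
g'(x) = 4x - 752 = 0  =>  x = 188
y = 376 - 188 = 188
Minimum value = 188^2 + 188^2 = 70688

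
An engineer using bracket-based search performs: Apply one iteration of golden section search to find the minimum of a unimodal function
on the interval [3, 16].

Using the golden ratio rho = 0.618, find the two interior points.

Golden section search on [3, 16].
Golden ratio rho = 0.618 (approx).
Interior points:
  x_1 = 3 + (1-0.618)*13 = 7.9660
  x_2 = 3 + 0.618*13 = 11.0340
Compare f(x_1) and f(x_2) to determine which subinterval to keep.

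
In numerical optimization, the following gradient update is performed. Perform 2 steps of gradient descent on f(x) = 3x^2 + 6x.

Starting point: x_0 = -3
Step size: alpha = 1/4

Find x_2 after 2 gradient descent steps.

f(x) = 3x^2 + 6x, f'(x) = 6x + (6)
Step 1: f'(-3) = -12, x_1 = -3 - 1/4 * -12 = 0
Step 2: f'(0) = 6, x_2 = 0 - 1/4 * 6 = -3/2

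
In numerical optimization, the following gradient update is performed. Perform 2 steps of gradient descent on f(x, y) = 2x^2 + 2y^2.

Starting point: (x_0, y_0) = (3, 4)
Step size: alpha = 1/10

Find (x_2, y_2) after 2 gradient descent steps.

f(x,y) = 2x^2 + 2y^2
grad_x = 4x + 0y, grad_y = 4y + 0x
Step 1: grad = (12, 16), (9/5, 12/5)
Step 2: grad = (36/5, 48/5), (27/25, 36/25)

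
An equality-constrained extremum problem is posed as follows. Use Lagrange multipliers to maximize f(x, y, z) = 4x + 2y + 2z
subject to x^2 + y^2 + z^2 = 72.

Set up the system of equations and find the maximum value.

Lagrange conditions: 4 = 2*lambda*x, 2 = 2*lambda*y, 2 = 2*lambda*z
So x:4 = y:2 = z:2, i.e. x = 4t, y = 2t, z = 2t
Constraint: t^2*(4^2 + 2^2 + 2^2) = 72
  t^2 * 24 = 72  =>  t = sqrt(3)
Maximum = 4*4t + 2*2t + 2*2t = 24*sqrt(3) = sqrt(1728)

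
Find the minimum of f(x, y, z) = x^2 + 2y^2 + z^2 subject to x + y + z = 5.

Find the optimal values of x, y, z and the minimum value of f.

Using Lagrange multipliers on f = x^2 + 2y^2 + z^2 with constraint x + y + z = 5:
Conditions: 2*1*x = lambda, 2*2*y = lambda, 2*1*z = lambda
So x = lambda/2, y = lambda/4, z = lambda/2
Substituting into constraint: lambda * (5/4) = 5
lambda = 4
x = 2, y = 1, z = 2
Minimum value = 10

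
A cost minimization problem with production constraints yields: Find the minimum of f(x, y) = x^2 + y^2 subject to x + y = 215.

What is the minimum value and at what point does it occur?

Substitute y = 215 - x into f(x,y) = x^2 + y^2:
g(x) = x^2 + (215 - x)^2 = 2x^2 - 430x + 46225
g'(x) = 4x - 430 = 0  =>  x = 215/2
y = 215 - 215/2 = 215/2
Minimum value = (215/2)^2 + (215/2)^2 = 46225/2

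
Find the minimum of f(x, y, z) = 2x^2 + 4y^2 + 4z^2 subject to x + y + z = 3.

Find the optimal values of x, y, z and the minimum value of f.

Using Lagrange multipliers on f = 2x^2 + 4y^2 + 4z^2 with constraint x + y + z = 3:
Conditions: 2*2*x = lambda, 2*4*y = lambda, 2*4*z = lambda
So x = lambda/4, y = lambda/8, z = lambda/8
Substituting into constraint: lambda * (1/2) = 3
lambda = 6
x = 3/2, y = 3/4, z = 3/4
Minimum value = 9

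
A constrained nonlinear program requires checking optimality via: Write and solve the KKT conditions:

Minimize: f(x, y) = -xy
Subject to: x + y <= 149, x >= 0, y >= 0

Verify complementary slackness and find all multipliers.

Problem: min -xy s.t. x + y <= 149 (multiplier lambda), x >= 0 (mu_x), y >= 0 (mu_y)
KKT stationarity: -y + lambda - mu_x = 0, -x + lambda - mu_y = 0, with lambda, mu_x, mu_y >= 0
Complementary slackness: lambda*(x + y - 149) = 0, mu_x*x = 0, mu_y*y = 0
If lambda = 0: y = -mu_x <= 0 and x = -mu_y <= 0 force x = y = 0 with f = 0; but x = y = 149/2 is feasible with f = -22201/4 < 0, so this is not the minimum. Hence lambda > 0 and x + y = 149.
Try x > 0, y > 0 (so mu_x = mu_y = 0): y = lambda, x = lambda => x = y = lambda
x + y = 149 => 2*lambda = 149 => lambda = 149/2
x* = y* = 149/2 > 0, consistent with mu_x = mu_y = 0.
(Any feasible point with x = 0 or y = 0 has f = 0 > -22201/4, so the minimum is not on those boundaries.)
min(-xy) = -22201/4 (i.e. max xy = 22201/4)
Multipliers: lambda = 149/2, mu_x = 0, mu_y = 0
Complementary slackness: lambda*(x + y - 149) = 149/2*(149/2 + 149/2 - 149) = 0, mu_x*x = 0*149/2 = 0, mu_y*y = 0*149/2 = 0. Satisfied.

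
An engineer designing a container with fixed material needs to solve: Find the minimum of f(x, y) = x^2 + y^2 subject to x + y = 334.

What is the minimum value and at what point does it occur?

Substitute y = 334 - x into f(x,y) = x^2 + y^2:
g(x) = x^2 + (334 - x)^2 = 2x^2 - 668x + 111556
g'(x) = 4x - 668 = 0  =>  x = 167
y = 334 - 167 = 167
Minimum value = 167^2 + 167^2 = 55778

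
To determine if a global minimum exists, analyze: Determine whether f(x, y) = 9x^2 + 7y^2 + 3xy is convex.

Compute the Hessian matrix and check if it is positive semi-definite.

f(x,y) = 9x^2 + 7y^2 + 3xy
Hessian H = [[18, 3], [3, 14]]
trace(H) = 32, det(H) = 243
Eigenvalues: (32 +/- sqrt(52)) / 2 = 19.61, 12.39
Since both eigenvalues > 0, f is convex.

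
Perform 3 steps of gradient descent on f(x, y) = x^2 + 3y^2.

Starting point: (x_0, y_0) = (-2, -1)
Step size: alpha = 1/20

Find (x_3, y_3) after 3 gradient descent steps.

f(x,y) = x^2 + 3y^2
grad_x = 2x + 0y, grad_y = 6y + 0x
Step 1: grad = (-4, -6), (-9/5, -7/10)
Step 2: grad = (-18/5, -21/5), (-81/50, -49/100)
Step 3: grad = (-81/25, -147/50), (-729/500, -343/1000)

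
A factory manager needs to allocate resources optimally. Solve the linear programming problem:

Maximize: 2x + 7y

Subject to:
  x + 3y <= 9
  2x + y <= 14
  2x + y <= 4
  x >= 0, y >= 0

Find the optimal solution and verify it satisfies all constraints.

Feasible vertices: (0, 0), (0, 3), (3/5, 14/5), (2, 0)
Objective 2x + 7y at each vertex:
  (0, 0): 0
  (0, 3): 21
  (3/5, 14/5): 104/5
  (2, 0): 4
Maximum is 21 at (0, 3).
Verify constraints at (x, y) = (0, 3):
  1*0 + 3*3 = 9 <= 9 (active)
  2*0 + 1*3 = 3 <= 14
  2*0 + 1*3 = 3 <= 4
  x = 0 >= 0, y = 3 >= 0. All constraints satisfied.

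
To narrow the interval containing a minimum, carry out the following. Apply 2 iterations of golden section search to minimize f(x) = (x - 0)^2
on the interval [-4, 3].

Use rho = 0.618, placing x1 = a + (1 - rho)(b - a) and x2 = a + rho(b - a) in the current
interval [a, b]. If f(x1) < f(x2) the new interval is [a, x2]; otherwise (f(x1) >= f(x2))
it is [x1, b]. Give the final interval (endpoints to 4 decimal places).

Golden section search for min of f(x) = (x - 0)^2 on [-4, 3].
Each step: x1 = a + (1 - rho)(b - a), x2 = a + rho(b - a); if f(x1) < f(x2) keep [a, x2], otherwise keep [x1, b].
Step 1: [-4.0000, 3.0000], x1=-1.3260 (f=1.7583), x2=0.3260 (f=0.1063); f(x1) > f(x2) => keep [-1.3260, 3.0000]
Step 2: [-1.3260, 3.0000], x1=0.3265 (f=0.1066), x2=1.3475 (f=1.8157); f(x1) < f(x2) => keep [-1.3260, 1.3475]
Final interval: [-1.3260, 1.3475]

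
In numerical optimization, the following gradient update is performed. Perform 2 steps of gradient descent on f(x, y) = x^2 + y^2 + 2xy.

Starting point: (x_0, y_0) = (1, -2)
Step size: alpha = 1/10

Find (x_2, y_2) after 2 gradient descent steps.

f(x,y) = x^2 + y^2 + 2xy
grad_x = 2x + 2y, grad_y = 2y + 2x
Step 1: grad = (-2, -2), (6/5, -9/5)
Step 2: grad = (-6/5, -6/5), (33/25, -42/25)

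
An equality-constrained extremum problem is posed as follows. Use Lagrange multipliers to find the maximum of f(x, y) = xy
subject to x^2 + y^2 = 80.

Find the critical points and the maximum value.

Lagrange conditions: y = 2*lambda*x and x = 2*lambda*y
If x = 0 then y = 0, violating the constraint, so x, y != 0.
Dividing: y/x = x/y => x^2 = y^2 => y = x or y = -x
Constraint: 2x^2 = 80 => x^2 = 40 => x = +/-sqrt(40)
Critical points: (sqrt(40), sqrt(40)), (-sqrt(40), -sqrt(40)), (sqrt(40), -sqrt(40)), (-sqrt(40), sqrt(40))
  y = x:  xy = x^2 = 40  at (sqrt(40), sqrt(40)) and (-sqrt(40), -sqrt(40))
  y = -x: xy = -x^2 = -40 at (sqrt(40), -sqrt(40)) and (-sqrt(40), sqrt(40))
Maximum xy = 40 at (sqrt(40), sqrt(40)) and (-sqrt(40), -sqrt(40))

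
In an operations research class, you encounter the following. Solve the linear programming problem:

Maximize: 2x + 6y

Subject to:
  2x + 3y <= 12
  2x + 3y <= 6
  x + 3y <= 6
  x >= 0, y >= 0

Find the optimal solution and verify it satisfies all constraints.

Feasible vertices: (0, 0), (0, 2), (3, 0)
Objective 2x + 6y at each vertex:
  (0, 0): 0
  (0, 2): 12
  (3, 0): 6
Maximum is 12 at (0, 2).
Verify constraints at (x, y) = (0, 2):
  2*0 + 3*2 = 6 <= 12
  2*0 + 3*2 = 6 <= 6 (active)
  1*0 + 3*2 = 6 <= 6 (active)
  x = 0 >= 0, y = 2 >= 0. All constraints satisfied.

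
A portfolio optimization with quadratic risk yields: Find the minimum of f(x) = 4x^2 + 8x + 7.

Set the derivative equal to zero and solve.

f(x) = 4x^2 + 8x + 7
f'(x) = 8x + (8) = 0
x = -8/8 = -1
f(-1) = 3
Since f''(x) = 8 > 0, this is a minimum.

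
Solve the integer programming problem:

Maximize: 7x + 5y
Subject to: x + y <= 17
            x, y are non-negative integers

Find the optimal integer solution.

Objective: 7x + 5y, constraint: x + y <= 17
Coefficient of x is 7 >= coefficient of y is 5, so allocate the entire budget to x.
Optimal: x = 17, y = 0, value = 119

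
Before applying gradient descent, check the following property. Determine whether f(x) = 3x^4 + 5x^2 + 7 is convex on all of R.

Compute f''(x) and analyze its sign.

f(x) = 3x^4 + 5x^2 + 7
f'(x) = 12x^3 + 10x
f''(x) = 36x^2 + 10
f''(x) = 36x^2 + 10 >= 10 > 0 for all x
Therefore, f is convex on R.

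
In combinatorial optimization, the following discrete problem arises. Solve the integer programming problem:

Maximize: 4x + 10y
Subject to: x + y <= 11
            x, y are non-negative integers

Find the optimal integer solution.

Objective: 4x + 10y, constraint: x + y <= 11
Coefficient of y is 10 > coefficient of x is 4, so allocate the entire budget to y.
Optimal: x = 0, y = 11, value = 110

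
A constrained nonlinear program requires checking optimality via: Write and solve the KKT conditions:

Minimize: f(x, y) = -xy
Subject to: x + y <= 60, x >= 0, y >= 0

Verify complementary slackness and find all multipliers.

Problem: min -xy s.t. x + y <= 60 (multiplier lambda), x >= 0 (mu_x), y >= 0 (mu_y)
KKT stationarity: -y + lambda - mu_x = 0, -x + lambda - mu_y = 0, with lambda, mu_x, mu_y >= 0
Complementary slackness: lambda*(x + y - 60) = 0, mu_x*x = 0, mu_y*y = 0
If lambda = 0: y = -mu_x <= 0 and x = -mu_y <= 0 force x = y = 0 with f = 0; but x = y = 30 is feasible with f = -900 < 0, so this is not the minimum. Hence lambda > 0 and x + y = 60.
Try x > 0, y > 0 (so mu_x = mu_y = 0): y = lambda, x = lambda => x = y = lambda
x + y = 60 => 2*lambda = 60 => lambda = 30
x* = y* = 30 > 0, consistent with mu_x = mu_y = 0.
(Any feasible point with x = 0 or y = 0 has f = 0 > -900, so the minimum is not on those boundaries.)
min(-xy) = -900 (i.e. max xy = 900)
Multipliers: lambda = 30, mu_x = 0, mu_y = 0
Complementary slackness: lambda*(x + y - 60) = 30*(30 + 30 - 60) = 0, mu_x*x = 0*30 = 0, mu_y*y = 0*30 = 0. Satisfied.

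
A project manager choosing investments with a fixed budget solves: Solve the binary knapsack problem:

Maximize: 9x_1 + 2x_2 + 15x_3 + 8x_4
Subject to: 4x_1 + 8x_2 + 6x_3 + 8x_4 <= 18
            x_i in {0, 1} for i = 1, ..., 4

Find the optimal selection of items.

Items: item 1 (v=9, w=4), item 2 (v=2, w=8), item 3 (v=15, w=6), item 4 (v=8, w=8)
Capacity: 18
Checking all 16 subsets (w = total weight, v = total value):
  {}: w = 0, v = 0
  {1}: w = 4, v = 9
  {2}: w = 8, v = 2
  {3}: w = 6, v = 15
  {4}: w = 8, v = 8
  {1, 2}: w = 12, v = 11
  {1, 3}: w = 10, v = 24
  {1, 4}: w = 12, v = 17
  {2, 3}: w = 14, v = 17
  {2, 4}: w = 16, v = 10
  {3, 4}: w = 14, v = 23
  {1, 2, 3}: w = 18, v = 26
  {1, 2, 4}: w = 20 > 18, infeasible
  {1, 3, 4}: w = 18, v = 32
  {2, 3, 4}: w = 22 > 18, infeasible
  {1, 2, 3, 4}: w = 26 > 18, infeasible
Best feasible subset: items [1, 3, 4]
Total weight: 18 <= 18, total value: 32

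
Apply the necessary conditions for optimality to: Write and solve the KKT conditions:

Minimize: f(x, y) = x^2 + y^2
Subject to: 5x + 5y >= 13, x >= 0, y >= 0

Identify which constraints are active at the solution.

KKT conditions for min x^2 + y^2 s.t. 5x + 5y >= 13, x >= 0, y >= 0:
Stationarity: 2x = mu*5 + mu_x, 2y = mu*5 + mu_y, with mu, mu_x, mu_y >= 0
Complementary slackness: mu*(5x + 5y - 13) = 0, mu_x*x = 0, mu_y*y = 0
(0, 0) is infeasible (5*0 + 5*0 < 13), so if mu = 0 stationarity would force x = mu_x/2 >= 0, y = mu_y/2 >= 0 with mu_x*x = mu_y*y = 0, i.e. x = y = 0: contradiction. Hence mu > 0 and 5x + 5y = 13 is active.
Try x > 0, y > 0 (so mu_x = mu_y = 0): x = 5*mu/2, y = 5*mu/2
Substitute: 5*(5*mu/2) + 5*(5*mu/2) = 13
  mu*50/2 = 13 => mu = 13/25
x* = 13/10 > 0, y* = 13/10 > 0, consistent with mu_x = mu_y = 0.
f is convex and the constraints are linear, so this KKT point is the global minimum.
f* = 169/50
Active constraints: 5x + 5y >= 13 (holds with equality, mu = 13/25 > 0); x >= 0 and y >= 0 are inactive (mu_x = mu_y = 0).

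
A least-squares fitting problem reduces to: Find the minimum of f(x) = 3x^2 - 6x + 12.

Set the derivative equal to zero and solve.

f(x) = 3x^2 - 6x + 12
f'(x) = 6x + (-6) = 0
x = 6/6 = 1
f(1) = 9
Since f''(x) = 6 > 0, this is a minimum.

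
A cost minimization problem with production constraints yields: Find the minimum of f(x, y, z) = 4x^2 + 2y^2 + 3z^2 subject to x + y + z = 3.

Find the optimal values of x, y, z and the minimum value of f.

Using Lagrange multipliers on f = 4x^2 + 2y^2 + 3z^2 with constraint x + y + z = 3:
Conditions: 2*4*x = lambda, 2*2*y = lambda, 2*3*z = lambda
So x = lambda/8, y = lambda/4, z = lambda/6
Substituting into constraint: lambda * (13/24) = 3
lambda = 72/13
x = 9/13, y = 18/13, z = 12/13
Minimum value = 108/13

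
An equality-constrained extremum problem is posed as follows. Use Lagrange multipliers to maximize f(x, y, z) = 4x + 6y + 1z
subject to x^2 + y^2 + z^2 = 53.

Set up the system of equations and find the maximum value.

Lagrange conditions: 4 = 2*lambda*x, 6 = 2*lambda*y, 1 = 2*lambda*z
So x:4 = y:6 = z:1, i.e. x = 4t, y = 6t, z = 1t
Constraint: t^2*(4^2 + 6^2 + 1^2) = 53
  t^2 * 53 = 53  =>  t = sqrt(1)
Maximum = 4*4t + 6*6t + 1*1t = 53*sqrt(1) = 53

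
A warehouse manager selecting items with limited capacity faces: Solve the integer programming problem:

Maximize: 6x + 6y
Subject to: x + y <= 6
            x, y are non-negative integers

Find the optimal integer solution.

Objective: 6x + 6y, constraint: x + y <= 6
Coefficient of x is 6 >= coefficient of y is 6, so allocate the entire budget to x.
Optimal: x = 6, y = 0, value = 36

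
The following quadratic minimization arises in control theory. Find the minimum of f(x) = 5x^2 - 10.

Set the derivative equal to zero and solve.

f(x) = 5x^2 - 10
f'(x) = 10x + (0) = 0
x = 0/10 = 0
f(0) = -10
Since f''(x) = 10 > 0, this is a minimum.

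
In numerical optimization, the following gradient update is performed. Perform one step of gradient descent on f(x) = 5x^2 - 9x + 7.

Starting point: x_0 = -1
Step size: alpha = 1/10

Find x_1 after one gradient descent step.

f(x) = 5x^2 - 9x + 7
f'(x) = 10x - 9
f'(-1) = 10*-1 + (-9) = -19
x_1 = x_0 - alpha * f'(x_0) = -1 - 1/10 * -19 = 9/10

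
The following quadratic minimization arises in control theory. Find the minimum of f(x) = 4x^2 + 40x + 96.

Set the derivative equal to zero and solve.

f(x) = 4x^2 + 40x + 96
f'(x) = 8x + (40) = 0
x = -40/8 = -5
f(-5) = -4
Since f''(x) = 8 > 0, this is a minimum.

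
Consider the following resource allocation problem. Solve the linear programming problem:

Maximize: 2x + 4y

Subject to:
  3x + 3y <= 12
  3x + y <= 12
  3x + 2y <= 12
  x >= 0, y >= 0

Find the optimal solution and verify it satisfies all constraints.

Feasible vertices: (0, 0), (0, 4), (4, 0)
Objective 2x + 4y at each vertex:
  (0, 0): 0
  (0, 4): 16
  (4, 0): 8
Maximum is 16 at (0, 4).
Verify constraints at (x, y) = (0, 4):
  3*0 + 3*4 = 12 <= 12 (active)
  3*0 + 1*4 = 4 <= 12
  3*0 + 2*4 = 8 <= 12
  x = 0 >= 0, y = 4 >= 0. All constraints satisfied.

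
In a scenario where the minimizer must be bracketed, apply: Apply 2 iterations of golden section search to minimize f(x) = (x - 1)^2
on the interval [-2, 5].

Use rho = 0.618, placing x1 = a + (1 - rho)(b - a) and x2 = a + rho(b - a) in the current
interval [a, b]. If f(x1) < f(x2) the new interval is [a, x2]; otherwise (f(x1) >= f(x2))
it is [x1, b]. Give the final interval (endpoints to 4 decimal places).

Golden section search for min of f(x) = (x - 1)^2 on [-2, 5].
Each step: x1 = a + (1 - rho)(b - a), x2 = a + rho(b - a); if f(x1) < f(x2) keep [a, x2], otherwise keep [x1, b].
Step 1: [-2.0000, 5.0000], x1=0.6740 (f=0.1063), x2=2.3260 (f=1.7583); f(x1) < f(x2) => keep [-2.0000, 2.3260]
Step 2: [-2.0000, 2.3260], x1=-0.3475 (f=1.8157), x2=0.6735 (f=0.1066); f(x1) > f(x2) => keep [-0.3475, 2.3260]
Final interval: [-0.3475, 2.3260]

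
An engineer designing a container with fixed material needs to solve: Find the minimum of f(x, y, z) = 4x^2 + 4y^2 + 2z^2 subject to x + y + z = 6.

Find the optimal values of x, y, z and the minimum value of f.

Using Lagrange multipliers on f = 4x^2 + 4y^2 + 2z^2 with constraint x + y + z = 6:
Conditions: 2*4*x = lambda, 2*4*y = lambda, 2*2*z = lambda
So x = lambda/8, y = lambda/8, z = lambda/4
Substituting into constraint: lambda * (1/2) = 6
lambda = 12
x = 3/2, y = 3/2, z = 3
Minimum value = 36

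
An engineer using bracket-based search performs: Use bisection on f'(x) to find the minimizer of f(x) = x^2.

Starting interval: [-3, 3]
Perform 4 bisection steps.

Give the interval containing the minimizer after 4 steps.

Finding critical point of f(x) = x^2 using bisection on f'(x) = 2x + 0.
f'(x) = 0 when x = 0.
Starting interval: [-3, 3]
Step 1: mid = 0, f'(mid) = 0, new interval = [0, 0]
Step 2: mid = 0, f'(mid) = 0, new interval = [0, 0]
Step 3: mid = 0, f'(mid) = 0, new interval = [0, 0]
Step 4: mid = 0, f'(mid) = 0, new interval = [0, 0]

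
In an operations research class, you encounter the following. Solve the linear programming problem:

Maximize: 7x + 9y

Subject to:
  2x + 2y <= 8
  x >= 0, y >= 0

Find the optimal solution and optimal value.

The feasible region has vertices at [(0, 0), (4, 0), (0, 4)].
Checking objective 7x + 9y at each vertex:
  (0, 0): 7*0 + 9*0 = 0
  (4, 0): 7*4 + 9*0 = 28
  (0, 4): 7*0 + 9*4 = 36
Maximum is 36 at (0, 4).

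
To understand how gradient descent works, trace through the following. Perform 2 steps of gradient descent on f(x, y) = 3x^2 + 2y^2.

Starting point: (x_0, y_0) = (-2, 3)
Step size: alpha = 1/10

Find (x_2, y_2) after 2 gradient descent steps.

f(x,y) = 3x^2 + 2y^2
grad_x = 6x + 0y, grad_y = 4y + 0x
Step 1: grad = (-12, 12), (-4/5, 9/5)
Step 2: grad = (-24/5, 36/5), (-8/25, 27/25)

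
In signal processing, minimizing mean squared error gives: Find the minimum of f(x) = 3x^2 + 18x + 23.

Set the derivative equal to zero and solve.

f(x) = 3x^2 + 18x + 23
f'(x) = 6x + (18) = 0
x = -18/6 = -3
f(-3) = -4
Since f''(x) = 6 > 0, this is a minimum.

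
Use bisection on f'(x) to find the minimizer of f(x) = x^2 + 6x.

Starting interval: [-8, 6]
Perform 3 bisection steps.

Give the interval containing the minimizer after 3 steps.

Finding critical point of f(x) = x^2 + 6x using bisection on f'(x) = 2x + 6.
f'(x) = 0 when x = -3.
Starting interval: [-8, 6]
Step 1: mid = -1, f'(mid) = 4, new interval = [-8, -1]
Step 2: mid = -9/2, f'(mid) = -3, new interval = [-9/2, -1]
Step 3: mid = -11/4, f'(mid) = 1/2, new interval = [-9/2, -11/4]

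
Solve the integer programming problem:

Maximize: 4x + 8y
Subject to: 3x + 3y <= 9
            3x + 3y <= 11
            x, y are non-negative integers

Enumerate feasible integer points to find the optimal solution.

Constraint 1: 3x + 3y <= 9
Constraint 2: 3x + 3y <= 11
Feasible x range (need y >= 0): 0 <= x <= min(9/3, 11/3) => x in {0, ..., 3}.
Enumerate feasible integer points row by row (the coefficient of y is 8 > 0, so for each x the largest feasible y gives the best value):
  x = 0: y <= min((9 - 3*0)/3, (11 - 3*0)/3) => y in {0, ..., 3}; best 4*0 + 8*3 = 24
  x = 1: y <= min((9 - 3*1)/3, (11 - 3*1)/3) => y in {0, ..., 2}; best 4*1 + 8*2 = 20
  x = 2: y <= min((9 - 3*2)/3, (11 - 3*2)/3) => y in {0, ..., 1}; best 4*2 + 8*1 = 16
  x = 3: y <= min((9 - 3*3)/3, (11 - 3*3)/3) => y in {0}; best 4*3 + 8*0 = 12
The maximum 4x + 8y = 24 is achieved at x = 0, y = 3.
Check: 3*0 + 3*3 = 9 <= 9 and 3*0 + 3*3 = 9 <= 11.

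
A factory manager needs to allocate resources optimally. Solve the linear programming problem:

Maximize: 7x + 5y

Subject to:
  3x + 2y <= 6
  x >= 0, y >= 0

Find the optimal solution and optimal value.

The feasible region has vertices at [(0, 0), (2, 0), (0, 3)].
Checking objective 7x + 5y at each vertex:
  (0, 0): 7*0 + 5*0 = 0
  (2, 0): 7*2 + 5*0 = 14
  (0, 3): 7*0 + 5*3 = 15
Maximum is 15 at (0, 3).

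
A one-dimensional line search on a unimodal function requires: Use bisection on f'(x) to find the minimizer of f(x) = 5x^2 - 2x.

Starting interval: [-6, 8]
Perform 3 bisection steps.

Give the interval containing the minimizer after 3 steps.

Finding critical point of f(x) = 5x^2 - 2x using bisection on f'(x) = 10x + -2.
f'(x) = 0 when x = 1/5.
Starting interval: [-6, 8]
Step 1: mid = 1, f'(mid) = 8, new interval = [-6, 1]
Step 2: mid = -5/2, f'(mid) = -27, new interval = [-5/2, 1]
Step 3: mid = -3/4, f'(mid) = -19/2, new interval = [-3/4, 1]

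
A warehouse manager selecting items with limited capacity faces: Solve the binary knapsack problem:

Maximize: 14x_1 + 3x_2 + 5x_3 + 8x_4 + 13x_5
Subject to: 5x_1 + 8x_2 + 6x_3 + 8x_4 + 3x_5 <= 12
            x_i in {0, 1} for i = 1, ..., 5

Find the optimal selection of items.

Items: item 1 (v=14, w=5), item 2 (v=3, w=8), item 3 (v=5, w=6), item 4 (v=8, w=8), item 5 (v=13, w=3)
Capacity: 12
Checking all 32 subsets (w = total weight, v = total value):
  {}: w = 0, v = 0
  {1}: w = 5, v = 14
  {2}: w = 8, v = 3
  {3}: w = 6, v = 5
  {4}: w = 8, v = 8
  {5}: w = 3, v = 13
  {1, 2}: w = 13 > 12, infeasible
  {1, 3}: w = 11, v = 19
  {1, 4}: w = 13 > 12, infeasible
  {1, 5}: w = 8, v = 27
  {2, 3}: w = 14 > 12, infeasible
  {2, 4}: w = 16 > 12, infeasible
  {2, 5}: w = 11, v = 16
  {3, 4}: w = 14 > 12, infeasible
  {3, 5}: w = 9, v = 18
  {4, 5}: w = 11, v = 21
  {1, 2, 3}: w = 19 > 12, infeasible
  {1, 2, 4}: w = 21 > 12, infeasible
  {1, 2, 5}: w = 16 > 12, infeasible
  {1, 3, 4}: w = 19 > 12, infeasible
  {1, 3, 5}: w = 14 > 12, infeasible
  {1, 4, 5}: w = 16 > 12, infeasible
  {2, 3, 4}: w = 22 > 12, infeasible
  {2, 3, 5}: w = 17 > 12, infeasible
  {2, 4, 5}: w = 19 > 12, infeasible
  {3, 4, 5}: w = 17 > 12, infeasible
  {1, 2, 3, 4}: w = 27 > 12, infeasible
  {1, 2, 3, 5}: w = 22 > 12, infeasible
  {1, 2, 4, 5}: w = 24 > 12, infeasible
  {1, 3, 4, 5}: w = 22 > 12, infeasible
  {2, 3, 4, 5}: w = 25 > 12, infeasible
  {1, 2, 3, 4, 5}: w = 30 > 12, infeasible
Best feasible subset: items [1, 5]
Total weight: 8 <= 12, total value: 27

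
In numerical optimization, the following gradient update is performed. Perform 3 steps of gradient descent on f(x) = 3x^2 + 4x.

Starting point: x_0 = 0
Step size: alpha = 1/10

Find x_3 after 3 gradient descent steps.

f(x) = 3x^2 + 4x, f'(x) = 6x + (4)
Step 1: f'(0) = 4, x_1 = 0 - 1/10 * 4 = -2/5
Step 2: f'(-2/5) = 8/5, x_2 = -2/5 - 1/10 * 8/5 = -14/25
Step 3: f'(-14/25) = 16/25, x_3 = -14/25 - 1/10 * 16/25 = -78/125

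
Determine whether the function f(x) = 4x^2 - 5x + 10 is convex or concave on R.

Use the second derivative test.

f(x) = 4x^2 - 5x + 10
f'(x) = 8x - 5
f''(x) = 8
Since f''(x) = 8 > 0 for all x, f is convex on R.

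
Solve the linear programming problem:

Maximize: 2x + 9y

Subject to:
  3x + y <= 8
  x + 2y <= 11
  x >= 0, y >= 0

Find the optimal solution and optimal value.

Feasible vertices: (0, 0), (0, 11/2), (1, 5), (8/3, 0)
Objective 2x + 9y at each:
  (0, 0): 0
  (0, 11/2): 99/2
  (1, 5): 47
  (8/3, 0): 16/3
Maximum is 99/2 at (0, 11/2).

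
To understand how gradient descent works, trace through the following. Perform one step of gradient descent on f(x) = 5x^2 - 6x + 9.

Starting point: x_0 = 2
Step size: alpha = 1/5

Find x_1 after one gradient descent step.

f(x) = 5x^2 - 6x + 9
f'(x) = 10x - 6
f'(2) = 10*2 + (-6) = 14
x_1 = x_0 - alpha * f'(x_0) = 2 - 1/5 * 14 = -4/5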